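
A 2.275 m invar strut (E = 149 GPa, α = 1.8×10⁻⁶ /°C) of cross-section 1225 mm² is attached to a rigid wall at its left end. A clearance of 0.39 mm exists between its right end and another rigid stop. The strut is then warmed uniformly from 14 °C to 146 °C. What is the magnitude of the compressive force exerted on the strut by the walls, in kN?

P ≈ 12.1 kN

Free thermal elongation = αΔT L = 1.8×10⁻⁶ × 132 × 2275 = 0.5405 mm.
This exceeds the 0.39 mm gap, so the wall pushes back. The portion of expansion that must be recovered elastically is δ_free − gap = 0.5405 − 0.39 = 0.1505 mm.
That suppressed elongation corresponds to σ = E·Δ/L = 149×10³ × 0.1505/2275 = 9.86 MPa.
Force on the wall = σA = 9.86 × 1225 mm² = 12.08 kN.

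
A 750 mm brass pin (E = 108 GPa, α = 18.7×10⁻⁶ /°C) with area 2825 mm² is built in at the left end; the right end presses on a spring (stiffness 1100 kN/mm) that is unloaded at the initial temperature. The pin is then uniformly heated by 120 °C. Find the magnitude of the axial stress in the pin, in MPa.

σ ≈ 177 MPa (compressive)

Free thermal expansion: δ_free = αΔT L = 18.7×10⁻⁶ × 120 × 750 = 1.683 mm.
Let P be the compressive force at the spring. The pin shortens elastically by PL/(AE) and the spring compresses by P/k; together these equal δ_free.
P [ L/(AE) + 1/k ] = δ_free → P [ 750/(2825×108×10³) + 1/(1100×10³) ] = 1.683.
P = 1.683 / 3.367×10⁻⁶ = 499800 N.
σ = P/A = 499800/2825 = 176.9 MPa.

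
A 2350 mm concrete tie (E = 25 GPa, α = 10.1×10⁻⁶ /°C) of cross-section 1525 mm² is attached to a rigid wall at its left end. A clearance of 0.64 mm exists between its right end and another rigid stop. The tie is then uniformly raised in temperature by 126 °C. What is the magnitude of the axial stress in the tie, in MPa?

σ ≈ 25 MPa (compressive)

If the wall were absent the tie would grow by αΔT L = 10.1×10⁻⁶ × 126 × 2350 = 2.991 mm.
After closing the 0.64 mm clearance, 2.991 − 0.64 = 2.351 mm of expansion remains to be suppressed by the wall.
So σ = E(δ_free − g)/L = 25×10³ × 2.351/2350 = 25.01 MPa.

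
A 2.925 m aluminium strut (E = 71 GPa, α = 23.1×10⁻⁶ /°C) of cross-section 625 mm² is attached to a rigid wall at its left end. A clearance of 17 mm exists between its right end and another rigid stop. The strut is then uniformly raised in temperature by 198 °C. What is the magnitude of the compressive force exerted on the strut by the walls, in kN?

P ≈ 0 kN

Free thermal elongation = αΔT L = 23.1×10⁻⁶ × 198 × 2925 = 13.38 mm.
Since δ_free = 13.4 mm is less than the 17 mm gap, the strut never touches the wall. No axial force develops.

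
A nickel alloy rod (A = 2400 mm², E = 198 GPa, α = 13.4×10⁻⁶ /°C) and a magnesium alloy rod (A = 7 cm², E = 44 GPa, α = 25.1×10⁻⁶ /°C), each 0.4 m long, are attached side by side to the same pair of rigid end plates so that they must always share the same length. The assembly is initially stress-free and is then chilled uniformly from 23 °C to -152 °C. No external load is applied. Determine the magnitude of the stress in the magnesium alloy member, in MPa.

The magnesium alloy has the larger α, so on cooling it would change length more than the nickel alloy if both were free. The rigid plates force a common final length, so the magnesium alloy is put into tension and the nickel alloy into compression, with equal and opposite forces P (no external load).
Equating the net (thermal + elastic) strains gives |α₁ − α₂|·ΔT = P·[1/(A₁E₁) + 1/(A₂E₂)].
|α₁ − α₂|·ΔT = 11.7×10⁻⁶ × 175 = 0.002047.
1/(A₁E₁) + 1/(A₂E₂) = 1/(2400×198×10³) + 1/(700×44×10³) = 3.457×10⁻⁸ N⁻¹.
P = 0.002047 / 3.457×10⁻⁸ = 59220 N = 59.22 kN.
σ_{magnesium alloy} = P/A₂ = 59220/700 = 84.61 MPa, tensile.

σ ≈ 84.6 MPa (tensile)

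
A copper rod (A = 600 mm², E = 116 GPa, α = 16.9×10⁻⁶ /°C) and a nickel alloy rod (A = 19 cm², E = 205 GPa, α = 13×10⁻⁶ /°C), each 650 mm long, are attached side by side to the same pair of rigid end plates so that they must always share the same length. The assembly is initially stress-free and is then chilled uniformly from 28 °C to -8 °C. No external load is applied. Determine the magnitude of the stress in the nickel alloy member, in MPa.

Both members must finish at the same length. With the larger α, the copper tends to over-contract; the plates restrain it, putting the copper in tension and the nickel alloy in compression. With no external load the two internal forces are equal and opposite, magnitude P.
Equating the net (thermal + elastic) strains gives |α₁ − α₂|·ΔT = P·[1/(A₁E₁) + 1/(A₂E₂)].
|α₁ − α₂|·ΔT = 3.9×10⁻⁶ × 36 = 0.0001404.
1/(A₁E₁) + 1/(A₂E₂) = 1/(600×116×10³) + 1/(1900×205×10³) = 1.694×10⁻⁸ N⁻¹.
So P = 0.0001404 / 1.694×10⁻⁸ = 8.29 kN.
σ_{nickel alloy} = P/A₂ = 8290/1900 = 4.363 MPa, compressive.

σ ≈ 4.36 MPa (compressive)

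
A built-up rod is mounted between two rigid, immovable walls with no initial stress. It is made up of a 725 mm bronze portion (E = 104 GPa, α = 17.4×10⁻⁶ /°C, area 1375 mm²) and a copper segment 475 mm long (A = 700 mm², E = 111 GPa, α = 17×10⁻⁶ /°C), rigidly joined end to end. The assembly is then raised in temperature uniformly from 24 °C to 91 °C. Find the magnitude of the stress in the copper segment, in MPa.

σ ≈ 177 MPa (compressive)

Free thermal expansion of the whole bar: Σ αᵢΔT Lᵢ = 17.4×10⁻⁶×67×725 + 17×10⁻⁶×67×475 = 1.386 mm.
Since the ends are fixed, an axial force P builds up, equal in every segment, with P · Σ Lᵢ/(AᵢEᵢ) = δ_free.
The series flexibility is Σ Lᵢ/(AᵢEᵢ) = 725/(1375×104×10³) + 475/(700×111×10³) = 1.118×10⁻⁵ mm/N.
P = 1.386 / 1.118×10⁻⁵ = 124000 N = 124 kN, compressive.
σ_{copper} = P / A = 124000 / 700 = 177.1 MPa.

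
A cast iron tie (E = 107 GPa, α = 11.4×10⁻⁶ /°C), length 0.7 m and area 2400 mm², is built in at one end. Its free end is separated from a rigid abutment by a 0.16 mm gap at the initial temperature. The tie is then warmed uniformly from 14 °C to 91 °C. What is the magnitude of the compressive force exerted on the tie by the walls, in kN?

If the wall were absent the tie would grow by αΔT L = 11.4×10⁻⁶ × 77 × 700 = 0.6145 mm.
After closing the 0.16 mm clearance, 0.6145 − 0.16 = 0.4545 mm of expansion remains to be suppressed by the wall.
So σ = E(δ_free − g)/L = 107×10³ × 0.4545/700 = 69.47 MPa.
P = σA = 69.47 × 2400 = 166.7 kN.

P ≈ 167 kN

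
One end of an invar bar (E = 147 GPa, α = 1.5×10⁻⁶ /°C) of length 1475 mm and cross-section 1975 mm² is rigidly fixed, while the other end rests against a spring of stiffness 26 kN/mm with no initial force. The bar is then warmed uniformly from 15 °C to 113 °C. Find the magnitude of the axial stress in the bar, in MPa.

σ ≈ 2.52 MPa (compressive)

If the spring were absent the bar would lengthen by αΔT L = 1.5×10⁻⁶ × 98 × 1475 = 0.2168 mm.
With a force P in the spring, the elastic change of the bar is PL/(AE) and that of the spring is P/k; compatibility requires their sum to equal δ_free.
P [ L/(AE) + 1/k ] = δ_free → P [ 1475/(1975×147×10³) + 1/(26×10³) ] = 0.2168.
P = 0.2168 / 4.354×10⁻⁵ = 4980 N.
σ = P/A = 4980/1975 = 2.521 MPa.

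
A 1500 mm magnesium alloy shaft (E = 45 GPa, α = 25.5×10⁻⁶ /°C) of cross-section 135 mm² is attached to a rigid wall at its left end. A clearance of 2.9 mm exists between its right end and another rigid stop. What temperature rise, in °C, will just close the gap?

Contact occurs when the free expansion equals the gap: αΔT L = 2.9 mm.
So ΔT = g/(αL) = 2.9/(25.5×10⁻⁶ × 1500) = 75.82 °C.

ΔT ≈ 75.8 °C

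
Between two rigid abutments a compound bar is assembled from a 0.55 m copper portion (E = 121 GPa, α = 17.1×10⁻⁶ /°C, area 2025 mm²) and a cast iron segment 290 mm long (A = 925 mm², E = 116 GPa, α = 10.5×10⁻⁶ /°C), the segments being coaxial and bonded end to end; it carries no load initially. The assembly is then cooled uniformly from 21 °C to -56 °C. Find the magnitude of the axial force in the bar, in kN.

P ≈ 194 kN (tensile)

With the walls removed the bar would change length by δ_free = Σ αᵢΔT Lᵢ = 17.1×10⁻⁶×77×550 + 10.5×10⁻⁶×77×290 = 0.9587 mm.
The rigid supports impose zero overall length change; the single axial force P common to all segments must satisfy P Σ Lᵢ/(AᵢEᵢ) = δ_free.
Σ Lᵢ/(AᵢEᵢ) = 550/(2025×121×10³) + 290/(925×116×10³) = 4.947×10⁻⁶ mm/N.
Hence P = δ_free / Σ(L/AE) = 0.9587/4.947×10⁻⁶ = 193.8 kN (tensile).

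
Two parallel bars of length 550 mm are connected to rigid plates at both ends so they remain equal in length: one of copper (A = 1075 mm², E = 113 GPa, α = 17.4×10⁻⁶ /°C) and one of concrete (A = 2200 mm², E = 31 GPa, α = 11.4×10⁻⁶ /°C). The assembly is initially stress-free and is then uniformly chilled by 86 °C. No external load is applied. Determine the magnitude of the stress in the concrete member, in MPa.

Equilibrium of a rigid end plate with no external load gives equal and opposite internal forces ±P in the two members. Since α_{copper} > α_{concrete}, cooling drives the copper into tension and the concrete into compression.
Setting the final lengths equal and cancelling L: (α₁ − α₂)ΔT = P/(A₁E₁) + P/(A₂E₂).
|α₁ − α₂|·ΔT = 6×10⁻⁶ × 86 = 0.000516.
1/(A₁E₁) + 1/(A₂E₂) = 1/(1075×113×10³) + 1/(2200×31×10³) = 2.289×10⁻⁸ N⁻¹.
So P = 0.000516 / 2.289×10⁻⁸ = 22.54 kN.
σ_{concrete} = P/A₂ = 22540/2200 = 10.24 MPa, compressive.

σ ≈ 10.2 MPa (compressive)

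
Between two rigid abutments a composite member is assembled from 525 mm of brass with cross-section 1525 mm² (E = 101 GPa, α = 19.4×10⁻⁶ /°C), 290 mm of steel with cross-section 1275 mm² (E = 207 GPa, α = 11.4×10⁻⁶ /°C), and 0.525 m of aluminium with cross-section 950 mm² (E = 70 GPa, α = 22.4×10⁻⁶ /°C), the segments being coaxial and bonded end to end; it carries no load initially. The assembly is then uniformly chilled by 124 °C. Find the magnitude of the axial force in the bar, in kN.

Free thermal contraction of the whole bar: Σ αᵢΔT Lᵢ = 19.4×10⁻⁶×124×525 + 11.4×10⁻⁶×124×290 + 22.4×10⁻⁶×124×525 = 3.131 mm.
Since the ends are fixed, an axial force P builds up, equal in every segment, with P · Σ Lᵢ/(AᵢEᵢ) = δ_free.
The series flexibility is Σ Lᵢ/(AᵢEᵢ) = 525/(1525×101×10³) + 290/(1275×207×10³) + 525/(950×70×10³) = 1.24×10⁻⁵ mm/N.
Hence P = δ_free / Σ(L/AE) = 3.131/1.24×10⁻⁵ = 252.5 kN (tensile).

P ≈ 252 kN (tensile)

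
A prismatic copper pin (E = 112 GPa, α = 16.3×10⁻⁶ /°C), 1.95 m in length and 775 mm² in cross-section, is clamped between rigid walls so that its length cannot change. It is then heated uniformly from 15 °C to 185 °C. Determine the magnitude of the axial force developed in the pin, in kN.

P ≈ 241 kN (compressive)

Full restraint means ε = 0, so the stress is σ = EαΔT = 112×10³ × 16.3×10⁻⁶ × 170 = 310.4 MPa.
Then P = σA = 310.4 × 775 mm² = 240.5 kN, compressive.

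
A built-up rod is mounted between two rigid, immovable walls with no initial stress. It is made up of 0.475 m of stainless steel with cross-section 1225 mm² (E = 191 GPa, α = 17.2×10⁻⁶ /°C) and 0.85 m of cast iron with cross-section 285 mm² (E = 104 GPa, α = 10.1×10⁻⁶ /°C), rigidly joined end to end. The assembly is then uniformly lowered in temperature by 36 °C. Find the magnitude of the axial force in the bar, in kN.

P ≈ 19.6 kN (tensile)

With the walls removed the bar would change length by δ_free = Σ αᵢΔT Lᵢ = 17.2×10⁻⁶×36×475 + 10.1×10⁻⁶×36×850 = 0.6032 mm.
The rigid supports impose zero overall length change; the single axial force P common to all segments must satisfy P Σ Lᵢ/(AᵢEᵢ) = δ_free.
Σ Lᵢ/(AᵢEᵢ) = 475/(1225×191×10³) + 850/(285×104×10³) = 3.071×10⁻⁵ mm/N.
P = 0.6032 / 3.071×10⁻⁵ = 19640 N = 19.64 kN, tensile.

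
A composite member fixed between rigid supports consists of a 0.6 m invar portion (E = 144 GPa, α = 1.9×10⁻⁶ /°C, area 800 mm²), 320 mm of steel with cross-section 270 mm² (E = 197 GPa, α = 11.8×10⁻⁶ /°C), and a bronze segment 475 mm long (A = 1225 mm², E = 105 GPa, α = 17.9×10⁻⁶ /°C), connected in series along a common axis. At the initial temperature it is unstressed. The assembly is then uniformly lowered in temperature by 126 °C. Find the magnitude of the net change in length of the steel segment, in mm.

|ΔL| ≈ 0.206 mm

Free thermal contraction of the whole bar: Σ αᵢΔT Lᵢ = 1.9×10⁻⁶×126×600 + 11.8×10⁻⁶×126×320 + 17.9×10⁻⁶×126×475 = 1.691 mm.
The walls prevent any net length change, so an axial force P (same in every segment) develops. Compatibility: P · Σ Lᵢ/(AᵢEᵢ) = δ_free.
Σ Lᵢ/(AᵢEᵢ) = 600/(800×144×10³) + 320/(270×197×10³) + 475/(1225×105×10³) = 1.492×10⁻⁵ mm/N.
So P = 1.691 / 1.492×10⁻⁵ = 113.3 kN, tensile.
For the steel segment, free thermal change = 11.8×10⁻⁶×126×320 = 0.4758 mm and elastic change from P = 113300×320/(270×197×10³) = 0.6819 mm; these oppose, so the net change is 0.206 mm (segment lengthens).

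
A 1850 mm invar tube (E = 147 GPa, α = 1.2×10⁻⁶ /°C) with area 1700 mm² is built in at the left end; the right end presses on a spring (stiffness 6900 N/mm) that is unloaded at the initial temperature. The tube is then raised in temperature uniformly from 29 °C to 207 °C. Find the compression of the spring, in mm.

If the spring were absent the tube would lengthen by αΔT L = 1.2×10⁻⁶ × 178 × 1850 = 0.3952 mm.
Let P be the compressive force at the spring. The tube shortens elastically by PL/(AE) and the spring compresses by P/k; together these equal δ_free.
P [ L/(AE) + 1/k ] = δ_free → P [ 1850/(1700×147×10³) + 1/(6900) ] = 0.3952.
P = 0.3952 / 0.0001523 = 2594 N.
Spring compression = P/k = 2594/(6900) = 0.376 mm.

δ ≈ 0.376 mm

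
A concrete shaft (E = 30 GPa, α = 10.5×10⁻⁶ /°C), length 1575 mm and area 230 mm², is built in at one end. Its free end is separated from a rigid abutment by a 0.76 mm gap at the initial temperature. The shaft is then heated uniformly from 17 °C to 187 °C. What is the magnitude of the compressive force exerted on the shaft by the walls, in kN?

P ≈ 8.99 kN

Unrestrained expansion: δ_free = αΔT L = 10.5×10⁻⁶ × 170 × 1575 = 2.811 mm.
This exceeds the 0.76 mm gap, so the wall pushes back. The portion of expansion that must be recovered elastically is δ_free − gap = 2.811 − 0.76 = 2.051 mm.
That suppressed elongation corresponds to σ = E·Δ/L = 30×10³ × 2.051/1575 = 39.07 MPa.
P = σA = 39.07 × 230 = 8.987 kN.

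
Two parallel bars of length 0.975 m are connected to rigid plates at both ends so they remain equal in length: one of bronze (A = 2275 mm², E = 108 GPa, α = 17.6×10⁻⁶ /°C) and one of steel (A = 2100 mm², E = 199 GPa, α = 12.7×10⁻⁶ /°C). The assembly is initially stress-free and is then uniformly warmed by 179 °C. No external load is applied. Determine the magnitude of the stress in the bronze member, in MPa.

The bronze has the larger α, so on heating it would change length more than the steel if both were free. The rigid plates force a common final length, so the bronze is put into compression and the steel into tension, with equal and opposite forces P (no external load).
Equating the net (thermal + elastic) strains gives |α₁ − α₂|·ΔT = P·[1/(A₁E₁) + 1/(A₂E₂)].
|α₁ − α₂|·ΔT = 4.9×10⁻⁶ × 179 = 0.0008771.
1/(A₁E₁) + 1/(A₂E₂) = 1/(2275×108×10³) + 1/(2100×199×10³) = 6.463×10⁻⁹ N⁻¹.
P = 0.0008771 / 6.463×10⁻⁹ = 135700 N = 135.7 kN.
σ_{bronze} = P/A₁ = 135700/2275 = 59.65 MPa, compressive.

σ ≈ 59.7 MPa (compressive)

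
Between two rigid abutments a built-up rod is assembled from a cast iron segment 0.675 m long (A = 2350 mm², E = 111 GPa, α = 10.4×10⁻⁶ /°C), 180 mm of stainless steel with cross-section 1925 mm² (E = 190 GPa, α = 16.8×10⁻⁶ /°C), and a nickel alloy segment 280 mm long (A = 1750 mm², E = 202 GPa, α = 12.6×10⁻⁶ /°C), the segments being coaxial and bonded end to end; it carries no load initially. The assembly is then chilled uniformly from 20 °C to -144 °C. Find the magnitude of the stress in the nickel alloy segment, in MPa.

σ ≈ 328 MPa (tensile)

If the supports were absent, the total length change would be Σ αᵢΔT Lᵢ = 10.4×10⁻⁶×164×675 + 16.8×10⁻⁶×164×180 + 12.6×10⁻⁶×164×280 = 2.226 mm.
Since the ends are fixed, an axial force P builds up, equal in every segment, with P · Σ Lᵢ/(AᵢEᵢ) = δ_free.
Σ Lᵢ/(AᵢEᵢ) = 675/(2350×111×10³) + 180/(1925×190×10³) + 280/(1750×202×10³) = 3.872×10⁻⁶ mm/N.
So P = 2.226 / 3.872×10⁻⁶ = 574.9 kN, tensile.
σ_{nickel alloy} = P / A = 574900 / 1750 = 328.5 MPa.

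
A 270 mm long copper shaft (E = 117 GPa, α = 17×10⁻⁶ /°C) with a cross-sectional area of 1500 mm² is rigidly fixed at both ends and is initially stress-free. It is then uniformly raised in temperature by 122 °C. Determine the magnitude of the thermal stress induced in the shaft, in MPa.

σ ≈ 243 MPa (compressive)

Because both ends are immovable the net strain is zero, and the suppressed thermal strain is αΔT = 17×10⁻⁶ × 122 = 2074×10⁻⁶.
Hence σ = E·αΔT = 117×10³ × 2074×10⁻⁶ = 242.7 MPa, compressive.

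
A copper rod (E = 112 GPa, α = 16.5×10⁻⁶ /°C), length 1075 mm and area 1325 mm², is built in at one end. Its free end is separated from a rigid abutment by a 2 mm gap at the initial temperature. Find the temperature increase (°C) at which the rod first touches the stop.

Contact occurs when the free expansion equals the gap: αΔT L = 2 mm.
ΔT = 2 / (16.5×10⁻⁶ × 1075) = 112.8 °C.

ΔT ≈ 113 °C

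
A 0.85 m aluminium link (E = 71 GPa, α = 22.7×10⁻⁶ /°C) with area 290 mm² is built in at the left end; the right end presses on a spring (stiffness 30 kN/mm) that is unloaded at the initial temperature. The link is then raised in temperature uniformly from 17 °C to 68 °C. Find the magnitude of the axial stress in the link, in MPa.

The unrestrained thermal change is αΔT L = 22.7×10⁻⁶ × 51 × 850 = 0.984 mm.
With a force P in the spring, the elastic change of the link is PL/(AE) and that of the spring is P/k; compatibility requires their sum to equal δ_free.
So P = δ_free / [L/(AE) + 1/k] = 0.984 / [ 850/(290×71×10³) + 1/(30×10³) ].
P = 0.984 / 7.462×10⁻⁵ = 13190 N.
σ = P/A = 13190/290 = 45.48 MPa.

σ ≈ 45.5 MPa (compressive)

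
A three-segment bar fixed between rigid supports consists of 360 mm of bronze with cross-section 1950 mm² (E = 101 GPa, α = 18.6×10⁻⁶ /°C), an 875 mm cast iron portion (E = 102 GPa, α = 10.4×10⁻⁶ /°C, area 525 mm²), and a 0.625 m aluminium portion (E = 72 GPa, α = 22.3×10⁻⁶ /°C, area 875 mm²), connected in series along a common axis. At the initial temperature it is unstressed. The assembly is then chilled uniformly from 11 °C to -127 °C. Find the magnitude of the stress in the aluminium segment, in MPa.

If the supports were absent, the total length change would be Σ αᵢΔT Lᵢ = 18.6×10⁻⁶×138×360 + 10.4×10⁻⁶×138×875 + 22.3×10⁻⁶×138×625 = 4.103 mm.
Since the ends are fixed, an axial force P builds up, equal in every segment, with P · Σ Lᵢ/(AᵢEᵢ) = δ_free.
The series flexibility is Σ Lᵢ/(AᵢEᵢ) = 360/(1950×101×10³) + 875/(525×102×10³) + 625/(875×72×10³) = 2.809×10⁻⁵ mm/N.
So P = 4.103 / 2.809×10⁻⁵ = 146.1 kN, tensile.
σ_{aluminium} = P / A = 146100 / 875 = 167 MPa.

σ ≈ 167 MPa (tensile)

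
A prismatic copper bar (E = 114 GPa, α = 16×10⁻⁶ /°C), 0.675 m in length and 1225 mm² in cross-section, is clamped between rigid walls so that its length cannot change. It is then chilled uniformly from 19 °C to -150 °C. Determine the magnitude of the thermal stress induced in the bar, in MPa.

Because both ends are immovable the net strain is zero, and the suppressed thermal strain is αΔT = 16×10⁻⁶ × 169 = 2704×10⁻⁶.
The stress required to suppress this strain is σ = Eε = 114×10³ × 2704×10⁻⁶ = 308.3 MPa, tensile since the bar is trying to contract.

σ ≈ 308 MPa (tensile)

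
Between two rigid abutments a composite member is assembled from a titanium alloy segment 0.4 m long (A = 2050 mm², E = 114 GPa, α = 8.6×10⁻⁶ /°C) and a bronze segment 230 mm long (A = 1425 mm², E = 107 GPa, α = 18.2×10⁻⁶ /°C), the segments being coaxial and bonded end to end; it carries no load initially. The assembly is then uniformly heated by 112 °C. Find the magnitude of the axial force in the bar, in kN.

Free thermal expansion of the whole bar: Σ αᵢΔT Lᵢ = 8.6×10⁻⁶×112×400 + 18.2×10⁻⁶×112×230 = 0.8541 mm.
The rigid supports impose zero overall length change; the single axial force P common to all segments must satisfy P Σ Lᵢ/(AᵢEᵢ) = δ_free.
Σ Lᵢ/(AᵢEᵢ) = 400/(2050×114×10³) + 230/(1425×107×10³) = 3.22×10⁻⁶ mm/N.
Hence P = δ_free / Σ(L/AE) = 0.8541/3.22×10⁻⁶ = 265.2 kN (compressive).

P ≈ 265 kN (compressive)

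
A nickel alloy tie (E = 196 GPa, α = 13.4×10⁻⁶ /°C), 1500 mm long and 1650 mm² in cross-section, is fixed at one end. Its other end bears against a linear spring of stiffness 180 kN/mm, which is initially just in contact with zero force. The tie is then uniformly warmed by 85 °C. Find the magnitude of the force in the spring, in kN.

If the spring were absent the tie would lengthen by αΔT L = 13.4×10⁻⁶ × 85 × 1500 = 1.709 mm.
Let P be the compressive force at the spring. The tie shortens elastically by PL/(AE) and the spring compresses by P/k; together these equal δ_free.
P [ L/(AE) + 1/k ] = δ_free → P [ 1500/(1650×196×10³) + 1/(180×10³) ] = 1.709.
P = 1.709 / 1.019×10⁻⁵ = 167600 N.

P ≈ 168 kN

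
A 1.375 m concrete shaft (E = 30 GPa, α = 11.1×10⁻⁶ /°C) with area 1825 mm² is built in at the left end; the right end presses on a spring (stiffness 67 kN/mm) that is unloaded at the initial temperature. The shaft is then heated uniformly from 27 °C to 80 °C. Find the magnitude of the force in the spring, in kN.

P ≈ 20.2 kN

The unrestrained thermal change is αΔT L = 11.1×10⁻⁶ × 53 × 1375 = 0.8089 mm.
Let P be the compressive force at the spring. The shaft shortens elastically by PL/(AE) and the spring compresses by P/k; together these equal δ_free.
So P = δ_free / [L/(AE) + 1/k] = 0.8089 / [ 1375/(1825×30×10³) + 1/(67×10³) ].
P = 0.8089 / 4.004×10⁻⁵ = 20200 N.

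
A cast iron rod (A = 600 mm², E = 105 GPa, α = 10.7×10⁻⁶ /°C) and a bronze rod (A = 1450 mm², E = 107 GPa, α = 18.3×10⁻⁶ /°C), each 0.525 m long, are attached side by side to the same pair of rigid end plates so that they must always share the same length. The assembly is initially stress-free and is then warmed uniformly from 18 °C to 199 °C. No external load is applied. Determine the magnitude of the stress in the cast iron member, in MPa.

Both members must finish at the same length. With the larger α, the bronze tends to over-expand; the plates restrain it, putting the bronze in compression and the cast iron in tension. With no external load the two internal forces are equal and opposite, magnitude P.
Compatibility of the two members (thermal + elastic change equal): (α₁ − α₂)ΔT = P·[1/(A₁E₁) + 1/(A₂E₂)].
|α₁ − α₂|·ΔT = 7.6×10⁻⁶ × 181 = 0.001376.
1/(A₁E₁) + 1/(A₂E₂) = 1/(600×105×10³) + 1/(1450×107×10³) = 2.232×10⁻⁸ N⁻¹.
So P = 0.001376 / 2.232×10⁻⁸ = 61.64 kN.
σ_{cast iron} = P/A₁ = 61640/600 = 102.7 MPa, tensile.

σ ≈ 103 MPa (tensile)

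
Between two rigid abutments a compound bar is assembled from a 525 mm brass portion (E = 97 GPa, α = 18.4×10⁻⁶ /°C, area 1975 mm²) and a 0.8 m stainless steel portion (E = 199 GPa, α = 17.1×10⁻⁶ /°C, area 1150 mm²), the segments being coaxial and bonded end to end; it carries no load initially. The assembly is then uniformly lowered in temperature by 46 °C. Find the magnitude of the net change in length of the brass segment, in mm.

|ΔL| ≈ 0.0274 mm

Free thermal contraction of the whole bar: Σ αᵢΔT Lᵢ = 18.4×10⁻⁶×46×525 + 17.1×10⁻⁶×46×800 = 1.074 mm.
The walls prevent any net length change, so an axial force P (same in every segment) develops. Compatibility: P · Σ Lᵢ/(AᵢEᵢ) = δ_free.
Σ Lᵢ/(AᵢEᵢ) = 525/(1975×97×10³) + 800/(1150×199×10³) = 6.236×10⁻⁶ mm/N.
Hence P = δ_free / Σ(L/AE) = 1.074/6.236×10⁻⁶ = 172.2 kN (tensile).
For the brass segment, free thermal change = 18.4×10⁻⁶×46×525 = 0.4444 mm and elastic change from P = 172200×525/(1975×97×10³) = 0.4718 mm; these oppose, so the net change is 0.0274 mm (segment lengthens).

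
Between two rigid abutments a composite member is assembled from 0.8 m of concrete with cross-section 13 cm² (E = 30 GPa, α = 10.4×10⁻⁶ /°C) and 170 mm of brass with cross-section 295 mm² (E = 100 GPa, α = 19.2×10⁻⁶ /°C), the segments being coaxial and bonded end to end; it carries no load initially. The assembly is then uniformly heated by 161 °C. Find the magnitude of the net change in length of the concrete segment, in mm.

With the walls removed the bar would change length by δ_free = Σ αᵢΔT Lᵢ = 10.4×10⁻⁶×161×800 + 19.2×10⁻⁶×161×170 = 1.865 mm.
Since the ends are fixed, an axial force P builds up, equal in every segment, with P · Σ Lᵢ/(AᵢEᵢ) = δ_free.
Σ Lᵢ/(AᵢEᵢ) = 800/(1300×30×10³) + 170/(295×100×10³) = 2.628×10⁻⁵ mm/N.
P = 1.865 / 2.628×10⁻⁵ = 70980 N = 70.98 kN, compressive.
For the concrete segment, free thermal change = 10.4×10⁻⁶×161×800 = 1.34 mm and elastic change from P = 70980×800/(1300×30×10³) = 1.456 mm; these oppose, so the net change is 0.116 mm (segment shortens).

|ΔL| ≈ 0.116 mm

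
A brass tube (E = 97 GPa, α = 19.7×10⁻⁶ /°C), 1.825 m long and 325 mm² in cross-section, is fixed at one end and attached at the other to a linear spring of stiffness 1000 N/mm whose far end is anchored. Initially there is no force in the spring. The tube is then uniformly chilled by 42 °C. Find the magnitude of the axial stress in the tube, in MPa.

If the spring were absent the tube would shorten by αΔT L = 19.7×10⁻⁶ × 42 × 1825 = 1.51 mm.
Let P be the tensile force in the spring. The tube extends elastically by PL/(AE) and the spring stretches by P/k; together these equal δ_free.
So P = δ_free / [L/(AE) + 1/k] = 1.51 / [ 1825/(325×97×10³) + 1/(1000) ].
P = 1.51 / 0.001058 = 1427 N.
σ = P/A = 1427/325 = 4.392 MPa.

σ ≈ 4.39 MPa (tensile)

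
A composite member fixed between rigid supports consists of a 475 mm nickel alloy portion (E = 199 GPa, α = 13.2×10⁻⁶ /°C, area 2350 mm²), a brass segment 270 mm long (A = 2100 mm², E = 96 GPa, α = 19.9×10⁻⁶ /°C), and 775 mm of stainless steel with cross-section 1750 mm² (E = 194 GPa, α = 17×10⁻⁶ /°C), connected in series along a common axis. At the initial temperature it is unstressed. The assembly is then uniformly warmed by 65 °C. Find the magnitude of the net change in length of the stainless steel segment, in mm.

|ΔL| ≈ 0.0624 mm

With the walls removed the bar would change length by δ_free = Σ αᵢΔT Lᵢ = 13.2×10⁻⁶×65×475 + 19.9×10⁻⁶×65×270 + 17×10⁻⁶×65×775 = 1.613 mm.
The rigid supports impose zero overall length change; the single axial force P common to all segments must satisfy P Σ Lᵢ/(AᵢEᵢ) = δ_free.
Σ Lᵢ/(AᵢEᵢ) = 475/(2350×199×10³) + 270/(2100×96×10³) + 775/(1750×194×10³) = 4.638×10⁻⁶ mm/N.
Hence P = δ_free / Σ(L/AE) = 1.613/4.638×10⁻⁶ = 347.8 kN (compressive).
For the stainless steel segment, free thermal change = 17×10⁻⁶×65×775 = 0.8564 mm and elastic change from P = 347800×775/(1750×194×10³) = 0.794 mm; these oppose, so the net change is 0.0624 mm (segment lengthens).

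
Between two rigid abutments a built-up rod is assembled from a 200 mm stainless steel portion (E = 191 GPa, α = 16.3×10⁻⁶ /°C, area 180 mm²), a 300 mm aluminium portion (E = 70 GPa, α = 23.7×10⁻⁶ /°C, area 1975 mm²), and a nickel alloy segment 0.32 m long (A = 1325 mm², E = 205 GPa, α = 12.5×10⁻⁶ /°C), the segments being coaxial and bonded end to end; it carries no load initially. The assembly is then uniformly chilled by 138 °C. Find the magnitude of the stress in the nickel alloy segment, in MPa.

σ ≈ 163 MPa (tensile)

With the walls removed the bar would change length by δ_free = Σ αᵢΔT Lᵢ = 16.3×10⁻⁶×138×200 + 23.7×10⁻⁶×138×300 + 12.5×10⁻⁶×138×320 = 1.983 mm.
The rigid supports impose zero overall length change; the single axial force P common to all segments must satisfy P Σ Lᵢ/(AᵢEᵢ) = δ_free.
Σ Lᵢ/(AᵢEᵢ) = 200/(180×191×10³) + 300/(1975×70×10³) + 320/(1325×205×10³) = 9.165×10⁻⁶ mm/N.
P = 1.983 / 9.165×10⁻⁶ = 216400 N = 216.4 kN, tensile.
σ_{nickel alloy} = P / A = 216400 / 1325 = 163.3 MPa.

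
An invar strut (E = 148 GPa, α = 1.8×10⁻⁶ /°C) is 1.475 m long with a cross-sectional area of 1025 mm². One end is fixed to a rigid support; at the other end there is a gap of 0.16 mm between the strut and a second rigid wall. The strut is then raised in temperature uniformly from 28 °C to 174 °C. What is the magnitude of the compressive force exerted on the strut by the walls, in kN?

P ≈ 23.4 kN

If the wall were absent the strut would grow by αΔT L = 1.8×10⁻⁶ × 146 × 1475 = 0.3876 mm.
After closing the 0.16 mm clearance, 0.3876 − 0.16 = 0.2276 mm of expansion remains to be suppressed by the wall.
Compatibility: PL/(AE) = 0.2276 mm, so σ = P/A = E × (0.2276/1475) = 22.84 MPa.
P = σA = 22.84 × 1025 = 23.41 kN.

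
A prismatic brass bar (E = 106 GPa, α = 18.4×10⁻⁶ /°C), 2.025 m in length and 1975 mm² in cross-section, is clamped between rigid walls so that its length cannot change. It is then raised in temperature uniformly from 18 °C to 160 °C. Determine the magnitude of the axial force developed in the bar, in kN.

Full restraint means ε = 0, so the stress is σ = EαΔT = 106×10³ × 18.4×10⁻⁶ × 142 = 277 MPa.
Axial force P = σA = 277 × 1975 = 547000 N = 547 kN, compressive.

P ≈ 547 kN (compressive)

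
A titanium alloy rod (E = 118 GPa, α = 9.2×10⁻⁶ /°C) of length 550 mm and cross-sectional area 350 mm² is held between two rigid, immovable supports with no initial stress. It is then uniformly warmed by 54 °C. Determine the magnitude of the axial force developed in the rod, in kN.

Full restraint means ε = 0, so the stress is σ = EαΔT = 118×10³ × 9.2×10⁻⁶ × 54 = 58.62 MPa.
Axial force P = σA = 58.62 × 350 = 20520 N = 20.52 kN, compressive.

P ≈ 20.5 kN (compressive)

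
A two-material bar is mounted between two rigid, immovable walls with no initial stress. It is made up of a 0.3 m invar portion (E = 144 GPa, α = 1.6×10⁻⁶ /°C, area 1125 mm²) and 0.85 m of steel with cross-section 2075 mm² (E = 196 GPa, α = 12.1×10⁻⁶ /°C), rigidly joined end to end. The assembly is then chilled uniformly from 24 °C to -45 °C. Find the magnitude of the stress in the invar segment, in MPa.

σ ≈ 167 MPa (tensile)

If the supports were absent, the total length change would be Σ αᵢΔT Lᵢ = 1.6×10⁻⁶×69×300 + 12.1×10⁻⁶×69×850 = 0.7428 mm.
Since the ends are fixed, an axial force P builds up, equal in every segment, with P · Σ Lᵢ/(AᵢEᵢ) = δ_free.
Σ Lᵢ/(AᵢEᵢ) = 300/(1125×144×10³) + 850/(2075×196×10³) = 3.942×10⁻⁶ mm/N.
So P = 0.7428 / 3.942×10⁻⁶ = 188.4 kN, tensile.
σ_{invar} = P / A = 188400 / 1125 = 167.5 MPa.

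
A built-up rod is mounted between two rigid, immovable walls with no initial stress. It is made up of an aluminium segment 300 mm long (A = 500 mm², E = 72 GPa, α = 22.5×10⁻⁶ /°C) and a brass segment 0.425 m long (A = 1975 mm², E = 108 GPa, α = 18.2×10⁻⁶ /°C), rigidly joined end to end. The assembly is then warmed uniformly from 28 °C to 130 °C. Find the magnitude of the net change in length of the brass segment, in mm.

|ΔL| ≈ 0.504 mm

If the supports were absent, the total length change would be Σ αᵢΔT Lᵢ = 22.5×10⁻⁶×102×300 + 18.2×10⁻⁶×102×425 = 1.477 mm.
Since the ends are fixed, an axial force P builds up, equal in every segment, with P · Σ Lᵢ/(AᵢEᵢ) = δ_free.
The series flexibility is Σ Lᵢ/(AᵢEᵢ) = 300/(500×72×10³) + 425/(1975×108×10³) = 1.033×10⁻⁵ mm/N.
Hence P = δ_free / Σ(L/AE) = 1.477/1.033×10⁻⁵ = 143.1 kN (compressive).
For the brass segment, free thermal change = 18.2×10⁻⁶×102×425 = 0.789 mm and elastic change from P = 143100×425/(1975×108×10³) = 0.2851 mm; these oppose, so the net change is 0.504 mm (segment lengthens).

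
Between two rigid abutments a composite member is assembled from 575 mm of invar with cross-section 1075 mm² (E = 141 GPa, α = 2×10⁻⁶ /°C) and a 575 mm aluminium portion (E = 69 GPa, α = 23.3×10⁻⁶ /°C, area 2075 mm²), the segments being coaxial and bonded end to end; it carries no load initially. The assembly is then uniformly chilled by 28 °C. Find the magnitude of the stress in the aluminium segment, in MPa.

σ ≈ 25.1 MPa (tensile)

If the supports were absent, the total length change would be Σ αᵢΔT Lᵢ = 2×10⁻⁶×28×575 + 23.3×10⁻⁶×28×575 = 0.4073 mm.
The walls prevent any net length change, so an axial force P (same in every segment) develops. Compatibility: P · Σ Lᵢ/(AᵢEᵢ) = δ_free.
The series flexibility is Σ Lᵢ/(AᵢEᵢ) = 575/(1075×141×10³) + 575/(2075×69×10³) = 7.81×10⁻⁶ mm/N.
P = 0.4073 / 7.81×10⁻⁶ = 52160 N = 52.16 kN, tensile.
σ_{aluminium} = P / A = 52160 / 2075 = 25.14 MPa.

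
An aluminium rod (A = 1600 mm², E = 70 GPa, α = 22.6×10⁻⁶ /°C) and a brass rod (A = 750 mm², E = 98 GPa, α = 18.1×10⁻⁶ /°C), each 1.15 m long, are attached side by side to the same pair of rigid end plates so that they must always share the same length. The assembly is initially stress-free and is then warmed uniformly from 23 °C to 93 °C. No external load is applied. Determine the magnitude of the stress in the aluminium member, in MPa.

Equilibrium of a rigid end plate with no external load gives equal and opposite internal forces ±P in the two members. Since α_{aluminium} > α_{brass}, heating drives the aluminium into compression and the brass into tension.
Equating the net (thermal + elastic) strains gives |α₁ − α₂|·ΔT = P·[1/(A₁E₁) + 1/(A₂E₂)].
|α₁ − α₂|·ΔT = 4.5×10⁻⁶ × 70 = 0.000315.
1/(A₁E₁) + 1/(A₂E₂) = 1/(1600×70×10³) + 1/(750×98×10³) = 2.253×10⁻⁸ N⁻¹.
P = 0.000315 / 2.253×10⁻⁸ = 13980 N = 13.98 kN.
σ_{aluminium} = P/A₁ = 13980/1600 = 8.737 MPa, compressive.

σ ≈ 8.74 MPa (compressive)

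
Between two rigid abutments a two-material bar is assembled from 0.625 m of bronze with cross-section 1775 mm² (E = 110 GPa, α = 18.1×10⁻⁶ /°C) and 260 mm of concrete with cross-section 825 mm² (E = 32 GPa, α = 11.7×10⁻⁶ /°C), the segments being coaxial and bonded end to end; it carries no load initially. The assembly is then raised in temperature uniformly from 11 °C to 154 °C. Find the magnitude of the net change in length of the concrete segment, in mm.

Free thermal expansion of the whole bar: Σ αᵢΔT Lᵢ = 18.1×10⁻⁶×143×625 + 11.7×10⁻⁶×143×260 = 2.053 mm.
Since the ends are fixed, an axial force P builds up, equal in every segment, with P · Σ Lᵢ/(AᵢEᵢ) = δ_free.
The series flexibility is Σ Lᵢ/(AᵢEᵢ) = 625/(1775×110×10³) + 260/(825×32×10³) = 1.305×10⁻⁵ mm/N.
P = 2.053 / 1.305×10⁻⁵ = 157300 N = 157.3 kN, compressive.
For the concrete segment, free thermal change = 11.7×10⁻⁶×143×260 = 0.435 mm and elastic change from P = 157300×260/(825×32×10³) = 1.549 mm; these oppose, so the net change is 1.11 mm (segment shortens).

|ΔL| ≈ 1.11 mm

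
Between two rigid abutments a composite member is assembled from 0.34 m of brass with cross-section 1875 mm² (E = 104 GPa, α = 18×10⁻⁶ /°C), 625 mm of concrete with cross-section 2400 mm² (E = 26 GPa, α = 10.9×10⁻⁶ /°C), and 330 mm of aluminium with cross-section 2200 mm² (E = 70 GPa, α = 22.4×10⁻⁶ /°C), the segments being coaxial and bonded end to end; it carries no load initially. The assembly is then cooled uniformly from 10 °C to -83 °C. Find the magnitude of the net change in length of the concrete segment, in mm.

Free thermal contraction of the whole bar: Σ αᵢΔT Lᵢ = 18×10⁻⁶×93×340 + 10.9×10⁻⁶×93×625 + 22.4×10⁻⁶×93×330 = 1.89 mm.
Since the ends are fixed, an axial force P builds up, equal in every segment, with P · Σ Lᵢ/(AᵢEᵢ) = δ_free.
Σ Lᵢ/(AᵢEᵢ) = 340/(1875×104×10³) + 625/(2400×26×10³) + 330/(2200×70×10³) = 1.39×10⁻⁵ mm/N.
So P = 1.89 / 1.39×10⁻⁵ = 136 kN, tensile.
For the concrete segment, free thermal change = 10.9×10⁻⁶×93×625 = 0.6336 mm and elastic change from P = 136000×625/(2400×26×10³) = 1.362 mm; these oppose, so the net change is 0.728 mm (segment lengthens).

|ΔL| ≈ 0.728 mm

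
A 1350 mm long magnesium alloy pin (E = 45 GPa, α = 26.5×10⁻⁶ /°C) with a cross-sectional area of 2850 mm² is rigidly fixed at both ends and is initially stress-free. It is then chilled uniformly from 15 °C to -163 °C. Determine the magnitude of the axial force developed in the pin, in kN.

P ≈ 605 kN (tensile)

With zero net strain, σ = E·αΔT = 45 GPa × 26.5×10⁻⁶ × 178 = 212.3 MPa.
Then P = σA = 212.3 × 2850 mm² = 605 kN, tensile.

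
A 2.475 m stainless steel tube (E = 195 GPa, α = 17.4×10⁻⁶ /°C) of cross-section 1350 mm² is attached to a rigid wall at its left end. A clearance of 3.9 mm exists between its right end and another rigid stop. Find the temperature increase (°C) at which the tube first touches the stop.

Contact occurs when the free expansion equals the gap: αΔT L = 3.9 mm.
ΔT = 3.9 / (17.4×10⁻⁶ × 2475) = 90.56 °C.

ΔT ≈ 90.6 °C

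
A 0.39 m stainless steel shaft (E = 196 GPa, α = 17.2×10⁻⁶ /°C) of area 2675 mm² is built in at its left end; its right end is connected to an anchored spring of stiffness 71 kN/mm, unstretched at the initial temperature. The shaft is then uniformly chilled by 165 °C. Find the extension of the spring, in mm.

δ ≈ 1.05 mm

If the spring were absent the shaft would shorten by αΔT L = 17.2×10⁻⁶ × 165 × 390 = 1.107 mm.
With a force P in the spring, the elastic change of the shaft is PL/(AE) and that of the spring is P/k; compatibility requires their sum to equal δ_free.
So P = δ_free / [L/(AE) + 1/k] = 1.107 / [ 390/(2675×196×10³) + 1/(71×10³) ].
P = 1.107 / 1.483×10⁻⁵ = 74640 N.
Spring extension = P/k = 74640/(71×10³) = 1.051 mm.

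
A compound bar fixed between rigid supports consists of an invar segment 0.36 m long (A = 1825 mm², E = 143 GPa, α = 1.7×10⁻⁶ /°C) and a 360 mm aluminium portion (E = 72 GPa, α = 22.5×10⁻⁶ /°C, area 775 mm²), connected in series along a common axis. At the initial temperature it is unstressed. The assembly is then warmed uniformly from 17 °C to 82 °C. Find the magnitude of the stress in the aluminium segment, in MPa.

With the walls removed the bar would change length by δ_free = Σ αᵢΔT Lᵢ = 1.7×10⁻⁶×65×360 + 22.5×10⁻⁶×65×360 = 0.5663 mm.
The walls prevent any net length change, so an axial force P (same in every segment) develops. Compatibility: P · Σ Lᵢ/(AᵢEᵢ) = δ_free.
The series flexibility is Σ Lᵢ/(AᵢEᵢ) = 360/(1825×143×10³) + 360/(775×72×10³) = 7.831×10⁻⁶ mm/N.
Hence P = δ_free / Σ(L/AE) = 0.5663/7.831×10⁻⁶ = 72.31 kN (compressive).
σ_{aluminium} = P / A = 72310 / 775 = 93.31 MPa.

σ ≈ 93.3 MPa (compressive)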